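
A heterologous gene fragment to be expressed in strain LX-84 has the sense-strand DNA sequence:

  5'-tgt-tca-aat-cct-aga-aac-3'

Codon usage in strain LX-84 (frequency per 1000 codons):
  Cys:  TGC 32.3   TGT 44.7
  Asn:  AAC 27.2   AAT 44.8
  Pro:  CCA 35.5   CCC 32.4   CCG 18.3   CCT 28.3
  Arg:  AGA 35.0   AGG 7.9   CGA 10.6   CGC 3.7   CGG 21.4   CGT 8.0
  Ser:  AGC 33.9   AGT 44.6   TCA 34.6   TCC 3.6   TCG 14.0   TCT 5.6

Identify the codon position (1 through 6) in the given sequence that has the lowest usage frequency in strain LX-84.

6

Codon 1 TGT (Cys): 44.7 per 1000.
Codon 2 TCA (Ser): 34.6 per 1000.
Codon 3 AAT (Asn): 44.8 per 1000.
Codon 4 CCT (Pro): 28.3 per 1000.
Codon 5 AGA (Arg): 35.0 per 1000.
Codon 6 AAC (Asn): 27.2 per 1000.
Lowest frequency is 27.2 at codon 6.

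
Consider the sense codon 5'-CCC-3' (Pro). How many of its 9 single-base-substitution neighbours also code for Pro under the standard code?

Position 1: none → 0 synonymous.
Position 2: none → 0 synonymous.
Position 3: CCT, CCA, CCG → 3 synonymous.
Total: 0 + 0 + 3 = 3.

3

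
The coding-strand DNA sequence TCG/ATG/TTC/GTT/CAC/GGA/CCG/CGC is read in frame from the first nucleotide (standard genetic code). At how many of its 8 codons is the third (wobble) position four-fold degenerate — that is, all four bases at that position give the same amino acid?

Codon 1 TCG (Ser): third position 4-fold.
Codon 2 ATG (Met): third position 1-fold.
Codon 3 TTC (Phe): third position 2-fold.
Codon 4 GTT (Val): third position 4-fold.
Codon 5 CAC (His): third position 2-fold.
Codon 6 GGA (Gly): third position 4-fold.
Codon 7 CCG (Pro): third position 4-fold.
Codon 8 CGC (Arg): third position 4-fold.
Four-fold degenerate third positions: 5.

5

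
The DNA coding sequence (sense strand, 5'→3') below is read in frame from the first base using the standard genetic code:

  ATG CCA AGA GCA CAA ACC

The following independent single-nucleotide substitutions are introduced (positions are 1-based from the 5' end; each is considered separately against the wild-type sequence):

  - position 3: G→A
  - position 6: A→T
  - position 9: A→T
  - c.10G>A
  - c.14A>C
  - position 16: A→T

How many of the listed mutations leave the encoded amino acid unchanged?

Codon 1: ATG (Met) → ATA (Ile) — missense.
Codon 2: CCA (Pro) → CCT (Pro) — synonymous.
Codon 3: AGA (Arg) → AGT (Ser) — missense.
Codon 4: GCA (Ala) → ACA (Thr) — missense.
Codon 5: CAA (Gln) → CCA (Pro) — missense.
Codon 6: ACC (Thr) → TCC (Ser) — missense.
Synonymous: 1 of 6.

1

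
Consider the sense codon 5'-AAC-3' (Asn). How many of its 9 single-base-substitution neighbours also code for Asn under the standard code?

Position 1: none → 0 synonymous.
Position 2: none → 0 synonymous.
Position 3: AAU → 1 synonymous.
Total: 0 + 0 + 1 = 1.

1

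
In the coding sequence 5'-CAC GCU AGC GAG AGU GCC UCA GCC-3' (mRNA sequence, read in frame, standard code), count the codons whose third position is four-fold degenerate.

Codon 1 CAC (His): third position 2-fold.
Codon 2 GCU (Ala): third position 4-fold.
Codon 3 AGC (Ser): third position 2-fold.
Codon 4 GAG (Glu): third position 2-fold.
Codon 5 AGU (Ser): third position 2-fold.
Codon 6 GCC (Ala): third position 4-fold.
Codon 7 UCA (Ser): third position 4-fold.
Codon 8 GCC (Ala): third position 4-fold.
Four-fold degenerate third positions: 4.

4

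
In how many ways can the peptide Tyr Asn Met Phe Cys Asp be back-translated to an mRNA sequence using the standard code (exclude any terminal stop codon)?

Tyr: 2 codons.
Asn: 2 codons.
Met: 1 codon.
Phe: 2 codons.
Cys: 2 codons.
Asp: 2 codons.
2 × 2 × 1 × 2 × 2 × 2 = 32.

32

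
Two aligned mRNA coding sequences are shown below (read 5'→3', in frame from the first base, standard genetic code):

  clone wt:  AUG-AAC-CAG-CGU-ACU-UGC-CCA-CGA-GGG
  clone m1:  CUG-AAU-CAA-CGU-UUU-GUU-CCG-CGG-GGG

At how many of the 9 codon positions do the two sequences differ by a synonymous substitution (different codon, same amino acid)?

4

Codon 1: AUG Met / CUG Leu — nonsynonymous.
Codon 2: AAC Asn / AAU Asn — synonymous.
Codon 3: CAG Gln / CAA Gln — synonymous.
Codon 4: CGU Arg / CGU Arg — identical.
Codon 5: ACU Thr / UUU Phe — nonsynonymous.
Codon 6: UGC Cys / GUU Val — nonsynonymous.
Codon 7: CCA Pro / CCG Pro — synonymous.
Codon 8: CGA Arg / CGG Arg — synonymous.
Codon 9: GGG Gly / GGG Gly — identical.
Synonymous differences: 4.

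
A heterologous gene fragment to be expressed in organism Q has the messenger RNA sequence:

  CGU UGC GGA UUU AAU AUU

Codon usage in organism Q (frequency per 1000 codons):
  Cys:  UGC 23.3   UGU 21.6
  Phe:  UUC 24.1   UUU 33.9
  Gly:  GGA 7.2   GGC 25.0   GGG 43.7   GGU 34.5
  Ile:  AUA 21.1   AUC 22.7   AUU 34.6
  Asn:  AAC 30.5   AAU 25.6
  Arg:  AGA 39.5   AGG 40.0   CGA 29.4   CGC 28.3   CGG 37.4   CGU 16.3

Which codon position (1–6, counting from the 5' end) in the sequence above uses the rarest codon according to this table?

3

Codon 1 CGU (Arg): 16.3 per 1000.
Codon 2 UGC (Cys): 23.3 per 1000.
Codon 3 GGA (Gly): 7.2 per 1000.
Codon 4 UUU (Phe): 33.9 per 1000.
Codon 5 AAU (Asn): 25.6 per 1000.
Codon 6 AUU (Ile): 34.6 per 1000.
Lowest frequency is 7.2 at codon 3.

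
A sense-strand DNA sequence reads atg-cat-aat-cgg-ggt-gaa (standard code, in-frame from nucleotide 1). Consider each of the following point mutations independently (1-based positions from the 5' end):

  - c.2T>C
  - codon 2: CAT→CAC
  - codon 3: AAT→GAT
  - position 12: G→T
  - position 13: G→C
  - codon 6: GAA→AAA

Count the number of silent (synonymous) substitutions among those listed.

Codon 1: ATG (Met) → ACG (Thr) — missense.
Codon 2: CAT (His) → CAC (His) — synonymous.
Codon 3: AAT (Asn) → GAT (Asp) — missense.
Codon 4: CGG (Arg) → CGT (Arg) — synonymous.
Codon 5: GGT (Gly) → CGT (Arg) — missense.
Codon 6: GAA (Glu) → AAA (Lys) — missense.
Synonymous: 2 of 6.

2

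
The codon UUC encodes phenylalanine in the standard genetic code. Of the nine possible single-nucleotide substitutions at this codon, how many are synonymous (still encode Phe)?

1

Position 1: none → 0 synonymous.
Position 2: none → 0 synonymous.
Position 3: UUU → 1 synonymous.
Total: 0 + 0 + 1 = 1.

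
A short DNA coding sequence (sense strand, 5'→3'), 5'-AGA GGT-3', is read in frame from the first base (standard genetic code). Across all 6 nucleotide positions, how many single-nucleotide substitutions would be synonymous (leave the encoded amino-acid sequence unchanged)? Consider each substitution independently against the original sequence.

5

Codon 1 (AGA, Arg): 2 synonymous substitutions.
Codon 2 (GGT, Gly): 3 synonymous substitutions.
Total: 2 + 3 = 5.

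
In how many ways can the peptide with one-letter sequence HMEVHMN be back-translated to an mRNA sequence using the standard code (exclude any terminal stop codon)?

His: 2 codons.
Met: 1 codon.
Glu: 2 codons.
Val: 4 codons.
His: 2 codons.
Met: 1 codon.
Asn: 2 codons.
2 × 1 × 2 × 4 × 2 × 1 × 2 = 64.

64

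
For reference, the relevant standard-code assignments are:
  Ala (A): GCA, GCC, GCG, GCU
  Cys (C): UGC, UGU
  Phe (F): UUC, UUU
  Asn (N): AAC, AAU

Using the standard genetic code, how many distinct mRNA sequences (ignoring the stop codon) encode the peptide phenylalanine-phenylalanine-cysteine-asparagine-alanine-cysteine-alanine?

Phe: 2 codons.
Phe: 2 codons.
Cys: 2 codons.
Asn: 2 codons.
Ala: 4 codons.
Cys: 2 codons.
Ala: 4 codons.
2 × 2 × 2 × 2 × 4 × 2 × 4 = 512.

512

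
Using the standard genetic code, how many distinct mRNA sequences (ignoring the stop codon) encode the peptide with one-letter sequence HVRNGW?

384

His: 2 codons.
Val: 4 codons.
Arg: 6 codons.
Asn: 2 codons.
Gly: 4 codons.
Trp: 1 codon.
2 × 4 × 6 × 2 × 4 × 1 = 384.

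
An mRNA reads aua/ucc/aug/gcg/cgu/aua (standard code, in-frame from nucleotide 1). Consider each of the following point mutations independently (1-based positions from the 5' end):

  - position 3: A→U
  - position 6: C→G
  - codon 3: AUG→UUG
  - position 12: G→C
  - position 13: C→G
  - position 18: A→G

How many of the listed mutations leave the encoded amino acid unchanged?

3

Codon 1: AUA (Ile) → AUU (Ile) — synonymous.
Codon 2: UCC (Ser) → UCG (Ser) — synonymous.
Codon 3: AUG (Met) → UUG (Leu) — missense.
Codon 4: GCG (Ala) → GCC (Ala) — synonymous.
Codon 5: CGU (Arg) → GGU (Gly) — missense.
Codon 6: AUA (Ile) → AUG (Met) — missense.
Synonymous: 3 of 6.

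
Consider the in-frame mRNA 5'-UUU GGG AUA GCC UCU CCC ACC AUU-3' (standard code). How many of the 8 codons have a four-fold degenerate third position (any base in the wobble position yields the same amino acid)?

5

Codon 1 UUU (Phe): third position 2-fold.
Codon 2 GGG (Gly): third position 4-fold.
Codon 3 AUA (Ile): third position 3-fold.
Codon 4 GCC (Ala): third position 4-fold.
Codon 5 UCU (Ser): third position 4-fold.
Codon 6 CCC (Pro): third position 4-fold.
Codon 7 ACC (Thr): third position 4-fold.
Codon 8 AUU (Ile): third position 3-fold.
Four-fold degenerate third positions: 5.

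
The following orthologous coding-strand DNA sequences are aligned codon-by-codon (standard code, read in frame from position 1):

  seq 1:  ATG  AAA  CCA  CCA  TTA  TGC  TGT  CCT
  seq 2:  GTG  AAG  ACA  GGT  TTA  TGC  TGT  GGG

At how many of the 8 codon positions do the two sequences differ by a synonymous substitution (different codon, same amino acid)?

Codon 1: ATG Met / GTG Val — nonsynonymous.
Codon 2: AAA Lys / AAG Lys — synonymous.
Codon 3: CCA Pro / ACA Thr — nonsynonymous.
Codon 4: CCA Pro / GGT Gly — nonsynonymous.
Codon 5: TTA Leu / TTA Leu — identical.
Codon 6: TGC Cys / TGC Cys — identical.
Codon 7: TGT Cys / TGT Cys — identical.
Codon 8: CCT Pro / GGG Gly — nonsynonymous.
Synonymous differences: 1.

1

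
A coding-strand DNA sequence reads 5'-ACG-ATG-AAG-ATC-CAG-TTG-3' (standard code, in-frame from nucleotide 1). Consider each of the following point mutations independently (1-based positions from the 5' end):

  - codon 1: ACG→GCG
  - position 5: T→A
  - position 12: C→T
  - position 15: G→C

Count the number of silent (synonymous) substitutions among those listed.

Codon 1: ACG (Thr) → GCG (Ala) — missense.
Codon 2: ATG (Met) → AAG (Lys) — missense.
Codon 4: ATC (Ile) → ATT (Ile) — synonymous.
Codon 5: CAG (Gln) → CAC (His) — missense.
Synonymous: 1 of 4.

1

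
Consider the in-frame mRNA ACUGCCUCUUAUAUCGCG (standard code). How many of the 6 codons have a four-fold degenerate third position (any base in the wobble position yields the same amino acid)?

4

Codon 1 ACU (Thr): third position 4-fold.
Codon 2 GCC (Ala): third position 4-fold.
Codon 3 UCU (Ser): third position 4-fold.
Codon 4 UAU (Tyr): third position 2-fold.
Codon 5 AUC (Ile): third position 3-fold.
Codon 6 GCG (Ala): third position 4-fold.
Four-fold degenerate third positions: 4.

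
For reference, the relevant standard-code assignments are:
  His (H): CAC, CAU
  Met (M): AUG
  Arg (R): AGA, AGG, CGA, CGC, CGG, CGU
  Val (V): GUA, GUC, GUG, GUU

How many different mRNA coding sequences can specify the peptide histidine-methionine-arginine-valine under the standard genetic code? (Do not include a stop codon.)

His: 2 codons.
Met: 1 codon.
Arg: 6 codons.
Val: 4 codons.
2 × 1 × 6 × 4 = 48.

48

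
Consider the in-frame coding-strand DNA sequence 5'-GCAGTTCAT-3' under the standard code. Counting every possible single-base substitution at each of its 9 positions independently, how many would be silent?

7

Codon 1 (GCA, Ala): 3 synonymous substitutions.
Codon 2 (GTT, Val): 3 synonymous substitutions.
Codon 3 (CAT, His): 1 synonymous substitution.
Total: 3 + 3 + 1 = 7.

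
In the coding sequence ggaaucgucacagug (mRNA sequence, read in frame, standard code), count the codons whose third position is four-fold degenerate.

Codon 1 GGA (Gly): third position 4-fold.
Codon 2 AUC (Ile): third position 3-fold.
Codon 3 GUC (Val): third position 4-fold.
Codon 4 ACA (Thr): third position 4-fold.
Codon 5 GUG (Val): third position 4-fold.
Four-fold degenerate third positions: 4.

4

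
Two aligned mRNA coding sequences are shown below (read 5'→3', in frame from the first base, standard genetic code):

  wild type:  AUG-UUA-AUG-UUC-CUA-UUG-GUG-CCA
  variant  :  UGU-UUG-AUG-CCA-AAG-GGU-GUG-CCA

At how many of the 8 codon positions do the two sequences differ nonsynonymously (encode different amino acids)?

4

Codon 1: AUG Met / UGU Cys — nonsynonymous.
Codon 2: UUA Leu / UUG Leu — synonymous.
Codon 3: AUG Met / AUG Met — identical.
Codon 4: UUC Phe / CCA Pro — nonsynonymous.
Codon 5: CUA Leu / AAG Lys — nonsynonymous.
Codon 6: UUG Leu / GGU Gly — nonsynonymous.
Codon 7: GUG Val / GUG Val — identical.
Codon 8: CCA Pro / CCA Pro — identical.
Nonsynonymous differences: 4.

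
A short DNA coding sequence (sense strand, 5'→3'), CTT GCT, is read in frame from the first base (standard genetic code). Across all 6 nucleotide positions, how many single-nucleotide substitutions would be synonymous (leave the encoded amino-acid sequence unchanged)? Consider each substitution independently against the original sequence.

Codon 1 (CTT, Leu): 3 synonymous substitutions.
Codon 2 (GCT, Ala): 3 synonymous substitutions.
Total: 3 + 3 = 6.

6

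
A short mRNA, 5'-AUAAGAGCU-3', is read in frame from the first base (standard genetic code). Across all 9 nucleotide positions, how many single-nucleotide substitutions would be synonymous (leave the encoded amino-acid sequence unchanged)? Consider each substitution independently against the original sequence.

Codon 1 (AUA, Ile): 2 synonymous substitutions.
Codon 2 (AGA, Arg): 2 synonymous substitutions.
Codon 3 (GCU, Ala): 3 synonymous substitutions.
Total: 2 + 2 + 3 = 7.

7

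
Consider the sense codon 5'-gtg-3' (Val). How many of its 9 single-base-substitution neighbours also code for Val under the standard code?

3

Position 1: none → 0 synonymous.
Position 2: none → 0 synonymous.
Position 3: GTT, GTC, GTA → 3 synonymous.
Total: 0 + 0 + 3 = 3.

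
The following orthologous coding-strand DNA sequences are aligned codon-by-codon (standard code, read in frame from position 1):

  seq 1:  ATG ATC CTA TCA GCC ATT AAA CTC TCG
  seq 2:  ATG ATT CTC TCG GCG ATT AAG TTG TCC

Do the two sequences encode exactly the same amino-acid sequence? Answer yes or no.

yes

Codon 1: ATG Met / ATG Met — identical.
Codon 2: ATC Ile / ATT Ile — synonymous.
Codon 3: CTA Leu / CTC Leu — synonymous.
Codon 4: TCA Ser / TCG Ser — synonymous.
Codon 5: GCC Ala / GCG Ala — synonymous.
Codon 6: ATT Ile / ATT Ile — identical.
Codon 7: AAA Lys / AAG Lys — synonymous.
Codon 8: CTC Leu / TTG Leu — synonymous.
Codon 9: TCG Ser / TCC Ser — synonymous.
Nonsynonymous differences: 0 → same protein.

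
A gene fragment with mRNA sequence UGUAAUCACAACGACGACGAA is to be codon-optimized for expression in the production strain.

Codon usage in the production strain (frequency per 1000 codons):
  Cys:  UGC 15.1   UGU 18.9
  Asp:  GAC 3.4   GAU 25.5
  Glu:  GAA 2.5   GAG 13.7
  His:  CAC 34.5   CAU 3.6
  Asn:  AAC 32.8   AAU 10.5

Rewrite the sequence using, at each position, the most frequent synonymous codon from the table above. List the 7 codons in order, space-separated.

Codon 1 (Cys): best is UGU at 18.9.
Codon 2 (Asn): best is AAC at 32.8.
Codon 3 (His): best is CAC at 34.5.
Codon 4 (Asn): best is AAC at 32.8.
Codon 5 (Asp): best is GAU at 25.5.
Codon 6 (Asp): best is GAU at 25.5.
Codon 7 (Glu): best is GAG at 13.7.

UGU AAC CAC AAC GAU GAU GAG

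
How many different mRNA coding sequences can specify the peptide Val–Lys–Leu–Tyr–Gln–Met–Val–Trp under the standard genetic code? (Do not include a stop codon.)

Val: 4 codons.
Lys: 2 codons.
Leu: 6 codons.
Tyr: 2 codons.
Gln: 2 codons.
Met: 1 codon.
Val: 4 codons.
Trp: 1 codon.
4 × 2 × 6 × 2 × 2 × 1 × 4 × 1 = 768.

768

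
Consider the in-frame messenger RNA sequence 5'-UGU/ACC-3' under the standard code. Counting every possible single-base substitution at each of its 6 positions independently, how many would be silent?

4

Codon 1 (UGU, Cys): 1 synonymous substitution.
Codon 2 (ACC, Thr): 3 synonymous substitutions.
Total: 1 + 3 = 4.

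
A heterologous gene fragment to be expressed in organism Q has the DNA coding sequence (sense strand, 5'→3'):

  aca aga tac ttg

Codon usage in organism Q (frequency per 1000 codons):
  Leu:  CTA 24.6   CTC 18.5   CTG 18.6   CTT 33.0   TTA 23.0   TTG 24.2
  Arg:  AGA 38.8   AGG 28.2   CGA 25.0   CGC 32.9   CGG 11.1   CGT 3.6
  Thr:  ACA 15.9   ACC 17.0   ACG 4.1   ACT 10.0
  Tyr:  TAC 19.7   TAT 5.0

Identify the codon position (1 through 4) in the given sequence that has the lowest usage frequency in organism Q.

1

Codon 1 ACA (Thr): 15.9 per 1000.
Codon 2 AGA (Arg): 38.8 per 1000.
Codon 3 TAC (Tyr): 19.7 per 1000.
Codon 4 TTG (Leu): 24.2 per 1000.
Lowest frequency is 15.9 at codon 1.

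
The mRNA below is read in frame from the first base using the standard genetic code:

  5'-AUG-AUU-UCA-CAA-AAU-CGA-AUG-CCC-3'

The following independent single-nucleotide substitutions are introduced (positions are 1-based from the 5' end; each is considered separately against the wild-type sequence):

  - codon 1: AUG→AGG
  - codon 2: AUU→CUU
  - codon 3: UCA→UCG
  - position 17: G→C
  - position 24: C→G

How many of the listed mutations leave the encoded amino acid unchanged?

2

Codon 1: AUG (Met) → AGG (Arg) — missense.
Codon 2: AUU (Ile) → CUU (Leu) — missense.
Codon 3: UCA (Ser) → UCG (Ser) — synonymous.
Codon 6: CGA (Arg) → CCA (Pro) — missense.
Codon 8: CCC (Pro) → CCG (Pro) — synonymous.
Synonymous: 2 of 5.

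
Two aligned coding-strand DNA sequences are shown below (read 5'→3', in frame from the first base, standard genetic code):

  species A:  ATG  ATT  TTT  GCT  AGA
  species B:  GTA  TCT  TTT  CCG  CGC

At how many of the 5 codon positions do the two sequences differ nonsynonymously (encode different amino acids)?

3

Codon 1: ATG Met / GTA Val — nonsynonymous.
Codon 2: ATT Ile / TCT Ser — nonsynonymous.
Codon 3: TTT Phe / TTT Phe — identical.
Codon 4: GCT Ala / CCG Pro — nonsynonymous.
Codon 5: AGA Arg / CGC Arg — synonymous.
Nonsynonymous differences: 3.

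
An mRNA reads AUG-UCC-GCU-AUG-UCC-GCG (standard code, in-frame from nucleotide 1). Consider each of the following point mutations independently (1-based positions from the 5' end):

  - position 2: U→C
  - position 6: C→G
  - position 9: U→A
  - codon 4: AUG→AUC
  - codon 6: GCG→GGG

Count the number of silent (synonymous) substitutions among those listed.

2

Codon 1: AUG (Met) → ACG (Thr) — missense.
Codon 2: UCC (Ser) → UCG (Ser) — synonymous.
Codon 3: GCU (Ala) → GCA (Ala) — synonymous.
Codon 4: AUG (Met) → AUC (Ile) — missense.
Codon 6: GCG (Ala) → GGG (Gly) — missense.
Synonymous: 2 of 5.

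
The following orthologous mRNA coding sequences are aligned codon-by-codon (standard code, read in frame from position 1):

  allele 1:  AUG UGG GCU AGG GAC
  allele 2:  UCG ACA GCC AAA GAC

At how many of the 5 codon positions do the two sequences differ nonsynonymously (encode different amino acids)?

3

Codon 1: AUG Met / UCG Ser — nonsynonymous.
Codon 2: UGG Trp / ACA Thr — nonsynonymous.
Codon 3: GCU Ala / GCC Ala — synonymous.
Codon 4: AGG Arg / AAA Lys — nonsynonymous.
Codon 5: GAC Asp / GAC Asp — identical.
Nonsynonymous differences: 3.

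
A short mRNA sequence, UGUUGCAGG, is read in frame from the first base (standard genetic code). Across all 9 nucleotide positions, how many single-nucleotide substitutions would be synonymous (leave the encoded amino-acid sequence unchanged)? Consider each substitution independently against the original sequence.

Codon 1 (UGU, Cys): 1 synonymous substitution.
Codon 2 (UGC, Cys): 1 synonymous substitution.
Codon 3 (AGG, Arg): 2 synonymous substitutions.
Total: 1 + 1 + 2 = 4.

4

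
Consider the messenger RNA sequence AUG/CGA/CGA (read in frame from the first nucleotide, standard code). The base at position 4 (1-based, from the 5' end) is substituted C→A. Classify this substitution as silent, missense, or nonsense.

Position 4 falls in codon 2: CGA → Arg.
After the substitution the codon is AGA → Arg.
Both encode Arg, so the change is synonymous.

silent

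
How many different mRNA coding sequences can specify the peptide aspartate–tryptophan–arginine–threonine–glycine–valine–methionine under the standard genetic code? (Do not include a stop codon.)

Asp: 2 codons.
Trp: 1 codon.
Arg: 6 codons.
Thr: 4 codons.
Gly: 4 codons.
Val: 4 codons.
Met: 1 codon.
2 × 1 × 6 × 4 × 4 × 4 × 1 = 768.

768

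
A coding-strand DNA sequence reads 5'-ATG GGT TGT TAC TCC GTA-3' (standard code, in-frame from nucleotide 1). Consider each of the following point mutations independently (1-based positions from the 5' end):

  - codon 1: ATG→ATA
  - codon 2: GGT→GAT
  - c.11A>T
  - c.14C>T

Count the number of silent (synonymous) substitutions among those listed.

Codon 1: ATG (Met) → ATA (Ile) — missense.
Codon 2: GGT (Gly) → GAT (Asp) — missense.
Codon 4: TAC (Tyr) → TTC (Phe) — missense.
Codon 5: TCC (Ser) → TTC (Phe) — missense.
Synonymous: 0 of 4.

0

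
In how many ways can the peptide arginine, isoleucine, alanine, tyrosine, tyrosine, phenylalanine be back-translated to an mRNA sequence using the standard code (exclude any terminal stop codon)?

Arg: 6 codons.
Ile: 3 codons.
Ala: 4 codons.
Tyr: 2 codons.
Tyr: 2 codons.
Phe: 2 codons.
6 × 3 × 4 × 2 × 2 × 2 = 576.

576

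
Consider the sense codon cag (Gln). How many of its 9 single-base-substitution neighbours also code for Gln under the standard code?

1

Position 1: none → 0 synonymous.
Position 2: none → 0 synonymous.
Position 3: CAA → 1 synonymous.
Total: 0 + 0 + 1 = 1.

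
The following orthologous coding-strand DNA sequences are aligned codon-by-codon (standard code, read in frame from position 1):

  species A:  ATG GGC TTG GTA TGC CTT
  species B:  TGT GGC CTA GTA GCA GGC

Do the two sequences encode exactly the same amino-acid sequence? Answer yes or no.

Codon 1: ATG Met / TGT Cys — nonsynonymous.
Codon 2: GGC Gly / GGC Gly — identical.
Codon 3: TTG Leu / CTA Leu — synonymous.
Codon 4: GTA Val / GTA Val — identical.
Codon 5: TGC Cys / GCA Ala — nonsynonymous.
Codon 6: CTT Leu / GGC Gly — nonsynonymous.
Nonsynonymous differences: 3 → different protein.

no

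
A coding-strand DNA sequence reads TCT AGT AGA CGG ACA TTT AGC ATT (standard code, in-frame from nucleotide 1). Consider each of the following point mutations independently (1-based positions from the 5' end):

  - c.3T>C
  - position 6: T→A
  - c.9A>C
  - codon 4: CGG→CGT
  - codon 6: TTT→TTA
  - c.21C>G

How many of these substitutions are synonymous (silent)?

Codon 1: TCT (Ser) → TCC (Ser) — synonymous.
Codon 2: AGT (Ser) → AGA (Arg) — missense.
Codon 3: AGA (Arg) → AGC (Ser) — missense.
Codon 4: CGG (Arg) → CGT (Arg) — synonymous.
Codon 6: TTT (Phe) → TTA (Leu) — missense.
Codon 7: AGC (Ser) → AGG (Arg) — missense.
Synonymous: 2 of 6.

2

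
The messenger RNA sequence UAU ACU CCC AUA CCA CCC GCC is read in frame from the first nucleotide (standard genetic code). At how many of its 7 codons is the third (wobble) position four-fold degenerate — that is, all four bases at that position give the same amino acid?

Codon 1 UAU (Tyr): third position 2-fold.
Codon 2 ACU (Thr): third position 4-fold.
Codon 3 CCC (Pro): third position 4-fold.
Codon 4 AUA (Ile): third position 3-fold.
Codon 5 CCA (Pro): third position 4-fold.
Codon 6 CCC (Pro): third position 4-fold.
Codon 7 GCC (Ala): third position 4-fold.
Four-fold degenerate third positions: 5.

5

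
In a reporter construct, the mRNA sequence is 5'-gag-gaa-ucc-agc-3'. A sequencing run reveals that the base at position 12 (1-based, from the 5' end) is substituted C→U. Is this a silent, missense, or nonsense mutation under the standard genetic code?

silent

Position 12 falls in codon 4: AGC → Ser.
After the substitution the codon is AGU → Ser.
Both encode Ser, so the change is synonymous.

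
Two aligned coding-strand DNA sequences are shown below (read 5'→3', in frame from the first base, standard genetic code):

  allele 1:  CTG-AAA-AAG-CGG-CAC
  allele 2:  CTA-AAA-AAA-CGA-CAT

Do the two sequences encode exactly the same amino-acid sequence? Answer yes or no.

yes

Codon 1: CTG Leu / CTA Leu — synonymous.
Codon 2: AAA Lys / AAA Lys — identical.
Codon 3: AAG Lys / AAA Lys — synonymous.
Codon 4: CGG Arg / CGA Arg — synonymous.
Codon 5: CAC His / CAT His — synonymous.
Nonsynonymous differences: 0 → same protein.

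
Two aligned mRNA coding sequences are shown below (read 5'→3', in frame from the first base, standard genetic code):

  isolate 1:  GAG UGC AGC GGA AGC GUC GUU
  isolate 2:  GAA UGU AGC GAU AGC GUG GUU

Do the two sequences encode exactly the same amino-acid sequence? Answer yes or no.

no

Codon 1: GAG Glu / GAA Glu — synonymous.
Codon 2: UGC Cys / UGU Cys — synonymous.
Codon 3: AGC Ser / AGC Ser — identical.
Codon 4: GGA Gly / GAU Asp — nonsynonymous.
Codon 5: AGC Ser / AGC Ser — identical.
Codon 6: GUC Val / GUG Val — synonymous.
Codon 7: GUU Val / GUU Val — identical.
Nonsynonymous differences: 1 → different protein.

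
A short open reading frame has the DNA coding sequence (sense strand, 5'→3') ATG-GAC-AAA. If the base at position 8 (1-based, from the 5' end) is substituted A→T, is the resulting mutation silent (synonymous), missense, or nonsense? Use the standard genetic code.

missense

Position 8 falls in codon 3: AAA → Lys.
After the substitution the codon is ATA → Ile.
Lys ≠ Ile, so this is a missense mutation.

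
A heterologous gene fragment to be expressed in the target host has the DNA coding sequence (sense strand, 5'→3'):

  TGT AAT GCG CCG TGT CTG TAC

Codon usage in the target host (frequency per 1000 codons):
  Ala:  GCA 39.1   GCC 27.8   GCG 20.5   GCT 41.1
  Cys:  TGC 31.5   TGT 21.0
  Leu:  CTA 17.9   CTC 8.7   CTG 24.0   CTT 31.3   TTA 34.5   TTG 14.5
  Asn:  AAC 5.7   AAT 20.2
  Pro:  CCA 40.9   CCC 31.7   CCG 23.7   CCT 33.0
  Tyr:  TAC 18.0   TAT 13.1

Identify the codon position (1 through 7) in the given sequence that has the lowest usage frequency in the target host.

7

Codon 1 TGT (Cys): 21.0 per 1000.
Codon 2 AAT (Asn): 20.2 per 1000.
Codon 3 GCG (Ala): 20.5 per 1000.
Codon 4 CCG (Pro): 23.7 per 1000.
Codon 5 TGT (Cys): 21.0 per 1000.
Codon 6 CTG (Leu): 24.0 per 1000.
Codon 7 TAC (Tyr): 18.0 per 1000.
Lowest frequency is 18.0 at codon 7.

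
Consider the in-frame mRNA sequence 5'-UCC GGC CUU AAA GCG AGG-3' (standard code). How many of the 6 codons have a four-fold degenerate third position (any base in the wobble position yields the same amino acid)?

Codon 1 UCC (Ser): third position 4-fold.
Codon 2 GGC (Gly): third position 4-fold.
Codon 3 CUU (Leu): third position 4-fold.
Codon 4 AAA (Lys): third position 2-fold.
Codon 5 GCG (Ala): third position 4-fold.
Codon 6 AGG (Arg): third position 2-fold.
Four-fold degenerate third positions: 4.

4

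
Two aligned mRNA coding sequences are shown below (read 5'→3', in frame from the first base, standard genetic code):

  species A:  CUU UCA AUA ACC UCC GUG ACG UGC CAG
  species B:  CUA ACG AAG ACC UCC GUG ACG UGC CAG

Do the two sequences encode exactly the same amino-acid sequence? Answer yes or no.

no

Codon 1: CUU Leu / CUA Leu — synonymous.
Codon 2: UCA Ser / ACG Thr — nonsynonymous.
Codon 3: AUA Ile / AAG Lys — nonsynonymous.
Codon 4: ACC Thr / ACC Thr — identical.
Codon 5: UCC Ser / UCC Ser — identical.
Codon 6: GUG Val / GUG Val — identical.
Codon 7: ACG Thr / ACG Thr — identical.
Codon 8: UGC Cys / UGC Cys — identical.
Codon 9: CAG Gln / CAG Gln — identical.
Nonsynonymous differences: 2 → different protein.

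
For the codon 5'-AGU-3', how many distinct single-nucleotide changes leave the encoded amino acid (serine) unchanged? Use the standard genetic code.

1

Position 1: none → 0 synonymous.
Position 2: none → 0 synonymous.
Position 3: AGC → 1 synonymous.
Total: 0 + 0 + 1 = 1.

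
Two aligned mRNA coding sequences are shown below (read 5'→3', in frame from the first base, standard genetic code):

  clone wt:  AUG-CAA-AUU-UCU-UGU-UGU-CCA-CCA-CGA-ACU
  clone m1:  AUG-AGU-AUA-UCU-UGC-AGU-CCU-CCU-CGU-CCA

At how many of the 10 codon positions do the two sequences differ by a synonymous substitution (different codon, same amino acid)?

Codon 1: AUG Met / AUG Met — identical.
Codon 2: CAA Gln / AGU Ser — nonsynonymous.
Codon 3: AUU Ile / AUA Ile — synonymous.
Codon 4: UCU Ser / UCU Ser — identical.
Codon 5: UGU Cys / UGC Cys — synonymous.
Codon 6: UGU Cys / AGU Ser — nonsynonymous.
Codon 7: CCA Pro / CCU Pro — synonymous.
Codon 8: CCA Pro / CCU Pro — synonymous.
Codon 9: CGA Arg / CGU Arg — synonymous.
Codon 10: ACU Thr / CCA Pro — nonsynonymous.
Synonymous differences: 5.

5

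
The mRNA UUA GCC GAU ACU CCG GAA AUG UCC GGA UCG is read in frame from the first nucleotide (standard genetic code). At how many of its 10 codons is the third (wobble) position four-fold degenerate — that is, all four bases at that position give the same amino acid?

Codon 1 UUA (Leu): third position 2-fold.
Codon 2 GCC (Ala): third position 4-fold.
Codon 3 GAU (Asp): third position 2-fold.
Codon 4 ACU (Thr): third position 4-fold.
Codon 5 CCG (Pro): third position 4-fold.
Codon 6 GAA (Glu): third position 2-fold.
Codon 7 AUG (Met): third position 1-fold.
Codon 8 UCC (Ser): third position 4-fold.
Codon 9 GGA (Gly): third position 4-fold.
Codon 10 UCG (Ser): third position 4-fold.
Four-fold degenerate third positions: 6.

6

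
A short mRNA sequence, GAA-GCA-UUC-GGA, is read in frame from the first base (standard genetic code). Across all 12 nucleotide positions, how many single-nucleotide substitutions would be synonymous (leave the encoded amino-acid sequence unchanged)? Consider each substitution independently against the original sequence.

Codon 1 (GAA, Glu): 1 synonymous substitution.
Codon 2 (GCA, Ala): 3 synonymous substitutions.
Codon 3 (UUC, Phe): 1 synonymous substitution.
Codon 4 (GGA, Gly): 3 synonymous substitutions.
Total: 1 + 3 + 1 + 3 = 8.

8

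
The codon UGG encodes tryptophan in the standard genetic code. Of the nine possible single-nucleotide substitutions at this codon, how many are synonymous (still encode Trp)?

Position 1: none → 0 synonymous.
Position 2: none → 0 synonymous.
Position 3: none → 0 synonymous.
Total: 0 + 0 + 0 = 0.

0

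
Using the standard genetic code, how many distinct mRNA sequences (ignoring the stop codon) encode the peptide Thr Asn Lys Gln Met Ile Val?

384

Thr: 4 codons.
Asn: 2 codons.
Lys: 2 codons.
Gln: 2 codons.
Met: 1 codon.
Ile: 3 codons.
Val: 4 codons.
4 × 2 × 2 × 2 × 1 × 3 × 4 = 384.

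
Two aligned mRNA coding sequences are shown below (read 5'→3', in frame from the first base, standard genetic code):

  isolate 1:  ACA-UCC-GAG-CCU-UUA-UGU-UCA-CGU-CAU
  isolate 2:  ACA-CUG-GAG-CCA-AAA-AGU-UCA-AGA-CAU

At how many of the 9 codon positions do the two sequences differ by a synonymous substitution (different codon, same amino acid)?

Codon 1: ACA Thr / ACA Thr — identical.
Codon 2: UCC Ser / CUG Leu — nonsynonymous.
Codon 3: GAG Glu / GAG Glu — identical.
Codon 4: CCU Pro / CCA Pro — synonymous.
Codon 5: UUA Leu / AAA Lys — nonsynonymous.
Codon 6: UGU Cys / AGU Ser — nonsynonymous.
Codon 7: UCA Ser / UCA Ser — identical.
Codon 8: CGU Arg / AGA Arg — synonymous.
Codon 9: CAU His / CAU His — identical.
Synonymous differences: 2.

2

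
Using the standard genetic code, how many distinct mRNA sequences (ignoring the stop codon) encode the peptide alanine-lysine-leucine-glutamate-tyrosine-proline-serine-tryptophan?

4608

Ala: 4 codons.
Lys: 2 codons.
Leu: 6 codons.
Glu: 2 codons.
Tyr: 2 codons.
Pro: 4 codons.
Ser: 6 codons.
Trp: 1 codon.
4 × 2 × 6 × 2 × 2 × 4 × 6 × 1 = 4608.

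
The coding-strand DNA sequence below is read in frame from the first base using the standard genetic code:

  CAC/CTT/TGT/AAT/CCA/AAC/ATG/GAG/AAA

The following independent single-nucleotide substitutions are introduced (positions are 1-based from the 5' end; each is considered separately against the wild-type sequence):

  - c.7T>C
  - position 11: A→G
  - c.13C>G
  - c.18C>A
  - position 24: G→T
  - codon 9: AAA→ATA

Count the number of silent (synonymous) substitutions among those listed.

0

Codon 3: TGT (Cys) → CGT (Arg) — missense.
Codon 4: AAT (Asn) → AGT (Ser) — missense.
Codon 5: CCA (Pro) → GCA (Ala) — missense.
Codon 6: AAC (Asn) → AAA (Lys) — missense.
Codon 8: GAG (Glu) → GAT (Asp) — missense.
Codon 9: AAA (Lys) → ATA (Ile) — missense.
Synonymous: 0 of 6.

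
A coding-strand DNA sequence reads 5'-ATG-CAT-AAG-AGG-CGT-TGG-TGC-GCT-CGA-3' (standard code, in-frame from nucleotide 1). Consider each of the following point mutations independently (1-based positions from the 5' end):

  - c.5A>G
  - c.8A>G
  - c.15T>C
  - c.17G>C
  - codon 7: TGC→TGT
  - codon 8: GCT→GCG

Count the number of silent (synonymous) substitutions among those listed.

Codon 2: CAT (His) → CGT (Arg) — missense.
Codon 3: AAG (Lys) → AGG (Arg) — missense.
Codon 5: CGT (Arg) → CGC (Arg) — synonymous.
Codon 6: TGG (Trp) → TCG (Ser) — missense.
Codon 7: TGC (Cys) → TGT (Cys) — synonymous.
Codon 8: GCT (Ala) → GCG (Ala) — synonymous.
Synonymous: 3 of 6.

3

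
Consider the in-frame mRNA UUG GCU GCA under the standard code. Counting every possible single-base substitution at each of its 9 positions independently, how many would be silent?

Codon 1 (UUG, Leu): 2 synonymous substitutions.
Codon 2 (GCU, Ala): 3 synonymous substitutions.
Codon 3 (GCA, Ala): 3 synonymous substitutions.
Total: 2 + 3 + 3 = 8.

8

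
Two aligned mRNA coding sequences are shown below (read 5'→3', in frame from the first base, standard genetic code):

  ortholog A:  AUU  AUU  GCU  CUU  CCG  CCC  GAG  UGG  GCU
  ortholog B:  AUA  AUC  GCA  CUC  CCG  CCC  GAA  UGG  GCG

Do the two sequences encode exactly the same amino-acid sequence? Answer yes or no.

yes

Codon 1: AUU Ile / AUA Ile — synonymous.
Codon 2: AUU Ile / AUC Ile — synonymous.
Codon 3: GCU Ala / GCA Ala — synonymous.
Codon 4: CUU Leu / CUC Leu — synonymous.
Codon 5: CCG Pro / CCG Pro — identical.
Codon 6: CCC Pro / CCC Pro — identical.
Codon 7: GAG Glu / GAA Glu — synonymous.
Codon 8: UGG Trp / UGG Trp — identical.
Codon 9: GCU Ala / GCG Ala — synonymous.
Nonsynonymous differences: 0 → same protein.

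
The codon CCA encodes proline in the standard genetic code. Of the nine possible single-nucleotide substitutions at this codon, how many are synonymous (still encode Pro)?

Position 1: none → 0 synonymous.
Position 2: none → 0 synonymous.
Position 3: CCT, CCC, CCG → 3 synonymous.
Total: 0 + 0 + 3 = 3.

3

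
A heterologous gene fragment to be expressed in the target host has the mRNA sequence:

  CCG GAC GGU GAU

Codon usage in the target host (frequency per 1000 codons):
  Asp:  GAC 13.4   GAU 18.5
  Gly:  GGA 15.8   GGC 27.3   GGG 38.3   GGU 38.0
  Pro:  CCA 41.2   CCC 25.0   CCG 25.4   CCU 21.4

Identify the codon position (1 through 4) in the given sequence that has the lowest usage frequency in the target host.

2

Codon 1 CCG (Pro): 25.4 per 1000.
Codon 2 GAC (Asp): 13.4 per 1000.
Codon 3 GGU (Gly): 38.0 per 1000.
Codon 4 GAU (Asp): 18.5 per 1000.
Lowest frequency is 13.4 at codon 2.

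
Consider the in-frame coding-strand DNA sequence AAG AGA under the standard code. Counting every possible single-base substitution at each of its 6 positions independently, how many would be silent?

Codon 1 (AAG, Lys): 1 synonymous substitution.
Codon 2 (AGA, Arg): 2 synonymous substitutions.
Total: 1 + 2 = 3.

3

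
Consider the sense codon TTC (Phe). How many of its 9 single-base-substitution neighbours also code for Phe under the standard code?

1

Position 1: none → 0 synonymous.
Position 2: none → 0 synonymous.
Position 3: TTT → 1 synonymous.
Total: 0 + 0 + 1 = 1.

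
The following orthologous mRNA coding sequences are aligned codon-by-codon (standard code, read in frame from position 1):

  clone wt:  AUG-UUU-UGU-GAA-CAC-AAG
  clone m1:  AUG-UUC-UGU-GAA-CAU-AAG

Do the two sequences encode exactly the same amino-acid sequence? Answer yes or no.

yes

Codon 1: AUG Met / AUG Met — identical.
Codon 2: UUU Phe / UUC Phe — synonymous.
Codon 3: UGU Cys / UGU Cys — identical.
Codon 4: GAA Glu / GAA Glu — identical.
Codon 5: CAC His / CAU His — synonymous.
Codon 6: AAG Lys / AAG Lys — identical.
Nonsynonymous differences: 0 → same protein.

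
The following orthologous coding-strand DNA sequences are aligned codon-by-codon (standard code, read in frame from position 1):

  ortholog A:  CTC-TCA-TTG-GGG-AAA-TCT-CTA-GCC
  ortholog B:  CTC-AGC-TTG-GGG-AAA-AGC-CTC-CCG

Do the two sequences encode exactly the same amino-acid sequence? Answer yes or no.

Codon 1: CTC Leu / CTC Leu — identical.
Codon 2: TCA Ser / AGC Ser — synonymous.
Codon 3: TTG Leu / TTG Leu — identical.
Codon 4: GGG Gly / GGG Gly — identical.
Codon 5: AAA Lys / AAA Lys — identical.
Codon 6: TCT Ser / AGC Ser — synonymous.
Codon 7: CTA Leu / CTC Leu — synonymous.
Codon 8: GCC Ala / CCG Pro — nonsynonymous.
Nonsynonymous differences: 1 → different protein.

no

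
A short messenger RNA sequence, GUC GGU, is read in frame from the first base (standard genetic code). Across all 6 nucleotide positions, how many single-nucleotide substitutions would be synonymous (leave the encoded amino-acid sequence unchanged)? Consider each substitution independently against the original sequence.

Codon 1 (GUC, Val): 3 synonymous substitutions.
Codon 2 (GGU, Gly): 3 synonymous substitutions.
Total: 3 + 3 = 6.

6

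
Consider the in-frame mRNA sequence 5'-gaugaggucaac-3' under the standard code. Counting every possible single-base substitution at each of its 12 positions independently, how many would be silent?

6

Codon 1 (GAU, Asp): 1 synonymous substitution.
Codon 2 (GAG, Glu): 1 synonymous substitution.
Codon 3 (GUC, Val): 3 synonymous substitutions.
Codon 4 (AAC, Asn): 1 synonymous substitution.
Total: 1 + 1 + 3 + 1 = 6.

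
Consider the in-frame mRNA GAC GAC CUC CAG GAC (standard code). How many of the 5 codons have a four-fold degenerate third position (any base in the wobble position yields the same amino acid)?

Codon 1 GAC (Asp): third position 2-fold.
Codon 2 GAC (Asp): third position 2-fold.
Codon 3 CUC (Leu): third position 4-fold.
Codon 4 CAG (Gln): third position 2-fold.
Codon 5 GAC (Asp): third position 2-fold.
Four-fold degenerate third positions: 1.

1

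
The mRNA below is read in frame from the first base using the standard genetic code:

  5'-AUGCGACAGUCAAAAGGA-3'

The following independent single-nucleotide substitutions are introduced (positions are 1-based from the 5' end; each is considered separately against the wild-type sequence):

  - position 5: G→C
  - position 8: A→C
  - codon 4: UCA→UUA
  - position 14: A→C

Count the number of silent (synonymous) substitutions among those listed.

Codon 2: CGA (Arg) → CCA (Pro) — missense.
Codon 3: CAG (Gln) → CCG (Pro) — missense.
Codon 4: UCA (Ser) → UUA (Leu) — missense.
Codon 5: AAA (Lys) → ACA (Thr) — missense.
Synonymous: 0 of 4.

0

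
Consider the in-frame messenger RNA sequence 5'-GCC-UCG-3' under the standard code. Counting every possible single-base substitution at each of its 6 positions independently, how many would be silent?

6

Codon 1 (GCC, Ala): 3 synonymous substitutions.
Codon 2 (UCG, Ser): 3 synonymous substitutions.
Total: 3 + 3 = 6.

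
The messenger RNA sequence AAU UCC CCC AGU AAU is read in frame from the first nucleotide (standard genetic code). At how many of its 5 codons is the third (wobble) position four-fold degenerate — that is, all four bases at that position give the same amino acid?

2

Codon 1 AAU (Asn): third position 2-fold.
Codon 2 UCC (Ser): third position 4-fold.
Codon 3 CCC (Pro): third position 4-fold.
Codon 4 AGU (Ser): third position 2-fold.
Codon 5 AAU (Asn): third position 2-fold.
Four-fold degenerate third positions: 2.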